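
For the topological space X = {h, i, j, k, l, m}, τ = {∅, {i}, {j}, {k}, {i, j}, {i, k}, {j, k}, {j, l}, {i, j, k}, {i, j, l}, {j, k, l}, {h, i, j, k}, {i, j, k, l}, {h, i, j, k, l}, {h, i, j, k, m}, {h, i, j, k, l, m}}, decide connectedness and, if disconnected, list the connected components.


(X, τ) is connected.

Find clopen sets (U ∈ τ with X ∖ U ∈ τ):
  U = ∅, X ∖ U = {h, i, j, k, l, m} — both open, so U is clopen.
  U = {h, i, j, k, l, m}, X ∖ U = ∅ — both open, so U is clopen.
Only trivial clopens (∅ and X) exist, so (X, τ) is connected.
Compute connected components by grouping points that agree on all clopens:
  component: {h, i, j, k, l, m}


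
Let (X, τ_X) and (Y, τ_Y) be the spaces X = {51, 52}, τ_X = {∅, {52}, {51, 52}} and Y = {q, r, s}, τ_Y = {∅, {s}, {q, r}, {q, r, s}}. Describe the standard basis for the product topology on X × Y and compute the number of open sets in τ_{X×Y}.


Basis B = {∅ × ∅, {52} × {s}, {51, 52} × {s}, {52} × {q, r}, {52} × {q, r, s}, {51, 52} × {q, r}, {51, 52} × {q, r, s}}; |τ_{X×Y}| = 9.

Enumerate products U × V with U ∈ τ_X, V ∈ τ_Y (deduplicated):
  ∅ × ∅ = {} (∅)
  {52} × {s} = {(52,s)}
  {51, 52} × {s} = {(51,s), (52,s)}
  {52} × {q, r} = {(52,q), (52,r)}
  {52} × {q, r, s} = {(52,q), (52,r), (52,s)}
  {51, 52} × {q, r} = {(51,q), (51,r), (52,q), (52,r)}
  {51, 52} × {q, r, s} = {(51,q), (51,r), (51,s), (52,q), (52,r), (52,s)}
These 7 distinct sets form the basis B.
Close under arbitrary unions to get τ_{X×Y}; counting gives |τ_{X×Y}| = 9.


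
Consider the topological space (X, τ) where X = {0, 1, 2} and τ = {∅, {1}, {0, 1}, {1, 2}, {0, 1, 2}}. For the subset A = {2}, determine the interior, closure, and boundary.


int(A) = ∅, cl(A) = {2}, ∂A = {2}.

Closed sets in (X, τ) are complements of opens:
  closed(X, τ) = {∅, {0}, {2}, {0, 2}, {0, 1, 2}}.
int(A) = ⋃ {U ∈ τ : U ⊆ A}. Opens contained in A: ∅.
Taking the union of these: int(A) = ∅.
cl(A) = ⋂ {C closed : A ⊆ C}. Closed sets containing A: {2}, {0, 2}, {0, 1, 2}.
Intersecting these: cl(A) = {2}.
∂A = cl(A) ∖ int(A) = {2} ∖ ∅ = {2}.


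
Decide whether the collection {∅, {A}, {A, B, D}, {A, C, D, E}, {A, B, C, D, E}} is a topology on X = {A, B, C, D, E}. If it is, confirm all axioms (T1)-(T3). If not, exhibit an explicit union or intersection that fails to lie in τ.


τ is NOT a topology on X.

Axiom (T1): ∅ ∈ τ? Yes; X ∈ τ? Yes.
Axiom (T2/T3): check pairwise unions and intersections of members of τ.
Counterexample for (T3): {A, B, D} ∩ {A, C, D, E} = {A, D} ∉ τ. Therefore τ is NOT a topology.


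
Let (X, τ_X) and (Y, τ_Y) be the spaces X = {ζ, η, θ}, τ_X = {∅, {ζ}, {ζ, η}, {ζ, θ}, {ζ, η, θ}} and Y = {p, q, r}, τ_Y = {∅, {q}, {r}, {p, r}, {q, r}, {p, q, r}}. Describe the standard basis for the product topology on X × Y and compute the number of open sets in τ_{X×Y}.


Basis B = {∅ × ∅, {ζ} × {q}, {ζ} × {r}, {ζ} × {p, r}, {ζ} × {q, r}, {ζ, η} × {q}, {ζ, θ} × {q}, {ζ, η} × {r}, {ζ, θ} × {r}, {ζ} × {p, q, r}, {ζ, η, θ} × {q}, {ζ, η, θ} × {r}, {ζ, η} × {p, r}, {ζ, θ} × {p, r}, {ζ, η} × {q, r}, {ζ, θ} × {q, r}, {ζ, η} × {p, q, r}, {ζ, θ} × {p, q, r}, {ζ, η, θ} × {p, r}, {ζ, η, θ} × {q, r}, {ζ, η, θ} × {p, q, r}}; |τ_{X×Y}| = 70.

Enumerate products U × V with U ∈ τ_X, V ∈ τ_Y (deduplicated):
  ∅ × ∅ = {} (∅)
  {ζ} × {q} = {(ζ,q)}
  {ζ} × {r} = {(ζ,r)}
  {ζ} × {p, r} = {(ζ,p), (ζ,r)}
  {ζ} × {q, r} = {(ζ,q), (ζ,r)}
  {ζ, η} × {q} = {(ζ,q), (η,q)}
  {ζ, θ} × {q} = {(ζ,q), (θ,q)}
  {ζ, η} × {r} = {(ζ,r), (η,r)}
  {ζ, θ} × {r} = {(ζ,r), (θ,r)}
  {ζ} × {p, q, r} = {(ζ,p), (ζ,q), (ζ,r)}
  {ζ, η, θ} × {q} = {(ζ,q), (η,q), (θ,q)}
  {ζ, η, θ} × {r} = {(ζ,r), (η,r), (θ,r)}
  {ζ, η} × {p, r} = {(ζ,p), (ζ,r), (η,p), (η,r)}
  {ζ, θ} × {p, r} = {(ζ,p), (ζ,r), (θ,p), (θ,r)}
  {ζ, η} × {q, r} = {(ζ,q), (ζ,r), (η,q), (η,r)}
  {ζ, θ} × {q, r} = {(ζ,q), (ζ,r), (θ,q), (θ,r)}
  {ζ, η} × {p, q, r} = {(ζ,p), (ζ,q), (ζ,r), (η,p), (η,q), (η,r)}
  {ζ, θ} × {p, q, r} = {(ζ,p), (ζ,q), (ζ,r), (θ,p), (θ,q), (θ,r)}
  {ζ, η, θ} × {p, r} = {(ζ,p), (ζ,r), (η,p), (η,r), (θ,p), (θ,r)}
  {ζ, η, θ} × {q, r} = {(ζ,q), (ζ,r), (η,q), (η,r), (θ,q), (θ,r)}
  {ζ, η, θ} × {p, q, r} = {(ζ,p), (ζ,q), (ζ,r), (η,p), (η,q), (η,r), (θ,p), (θ,q), (θ,r)}
These 21 distinct sets form the basis B.
Close under arbitrary unions to get τ_{X×Y}; counting gives |τ_{X×Y}| = 70.


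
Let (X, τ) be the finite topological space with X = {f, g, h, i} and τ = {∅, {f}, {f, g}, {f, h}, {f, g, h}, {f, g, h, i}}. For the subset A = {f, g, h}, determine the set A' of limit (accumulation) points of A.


A' = {g, h, i}

For each x ∈ X, list the open sets U ∈ τ with x ∈ U, then check whether U ∩ (A ∖ {x}) ≠ ∅ for every such U.
  x = f: open {f} ∋ x has {f} ∩ (A ∖ {f}) = ∅, so x is NOT a limit point.
  x = g: opens ∋ x are {f, g}, {f, g, h}, {f, g, h, i}; each meets A ∖ {g}, so x IS a limit point.
  x = h: opens ∋ x are {f, h}, {f, g, h}, {f, g, h, i}; each meets A ∖ {h}, so x IS a limit point.
  x = i: opens ∋ x are {f, g, h, i}; each meets A ∖ {i}, so x IS a limit point.
Collecting: A' = {g, h, i}.


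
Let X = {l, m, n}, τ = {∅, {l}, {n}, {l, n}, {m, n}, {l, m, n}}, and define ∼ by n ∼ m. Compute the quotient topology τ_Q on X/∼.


X/∼ = {[l], [m=n]}; |τ_Q| = 4.

Equivalence classes: [l], [m=n].
Quotient map π: X → X/∼ sends l ↦ [l], m ↦ [m=n], n ↦ [m=n].
For each subset V ⊆ X/∼, compute π^{-1}(V) ⊆ X and check whether π^{-1}(V) ∈ τ. V is open in τ_Q iff π^{-1}(V) ∈ τ.
  V = {}: π^{-1}(V) = ∅ ∈ τ ✓.
  V = {[l]}: π^{-1}(V) = {l} ∈ τ ✓.
  V = {[m=n]}: π^{-1}(V) = {m, n} ∈ τ ✓.
  V = {[l], [m=n]}: π^{-1}(V) = {l, m, n} ∈ τ ✓.
Open sets in the quotient: τ_Q = {{}, {[l]}, {[m=n]}, {[l], [m=n]}} (4 elements).


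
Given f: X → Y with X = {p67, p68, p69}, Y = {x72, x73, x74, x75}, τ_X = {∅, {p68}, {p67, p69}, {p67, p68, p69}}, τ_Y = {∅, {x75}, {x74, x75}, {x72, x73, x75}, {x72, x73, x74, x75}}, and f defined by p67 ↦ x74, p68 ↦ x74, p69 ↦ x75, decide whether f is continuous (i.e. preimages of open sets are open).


f is NOT continuous.

Compute f^{-1}(U) for each U ∈ τ_Y:
  U = ∅: f^{-1}(U) = ∅ ∈ τ_X ✓.
  U = {x75}: f^{-1}(U) = {p69} ∉ τ_X ✗.
  U = {x74, x75}: f^{-1}(U) = {p67, p68, p69} ∈ τ_X ✓.
  U = {x72, x73, x75}: f^{-1}(U) = {p69} ∉ τ_X ✗.
  U = {x72, x73, x74, x75}: f^{-1}(U) = {p67, p68, p69} ∈ τ_X ✓.
Found U = {x75} with f^{-1}(U) = {p69} not in τ_X. Therefore f is NOT continuous.


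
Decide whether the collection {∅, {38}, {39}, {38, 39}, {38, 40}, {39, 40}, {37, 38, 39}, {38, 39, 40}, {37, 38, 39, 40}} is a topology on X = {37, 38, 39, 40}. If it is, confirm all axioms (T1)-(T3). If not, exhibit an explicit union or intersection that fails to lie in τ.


τ is NOT a topology on X.

Axiom (T1): ∅ ∈ τ? Yes; X ∈ τ? Yes.
Axiom (T2/T3): check pairwise unions and intersections of members of τ.
Counterexample for (T3): {38, 40} ∩ {39, 40} = {40} ∉ τ. Therefore τ is NOT a topology.


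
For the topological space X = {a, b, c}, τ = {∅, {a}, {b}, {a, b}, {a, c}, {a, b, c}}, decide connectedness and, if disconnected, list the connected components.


(X, τ) is disconnected; components = [{b}, {a, c}].

Find clopen sets (U ∈ τ with X ∖ U ∈ τ):
  U = ∅, X ∖ U = {a, b, c} — both open, so U is clopen.
  U = {b}, X ∖ U = {a, c} — both open, so U is clopen.
  U = {a, c}, X ∖ U = {b} — both open, so U is clopen.
  U = {a, b, c}, X ∖ U = ∅ — both open, so U is clopen.
Nontrivial clopen(s) exist: e.g. {a, c}. So (X, τ) is disconnected.
Compute connected components by grouping points that agree on all clopens:
  component: {b}
  component: {a, c}


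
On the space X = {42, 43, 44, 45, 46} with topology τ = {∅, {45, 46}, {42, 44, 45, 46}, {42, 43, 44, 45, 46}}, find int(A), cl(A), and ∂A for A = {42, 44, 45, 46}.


int(A) = {42, 44, 45, 46}, cl(A) = {42, 43, 44, 45, 46}, ∂A = {43}.

Closed sets in (X, τ) are complements of opens:
  closed(X, τ) = {∅, {43}, {42, 43, 44}, {42, 43, 44, 45, 46}}.
int(A) = ⋃ {U ∈ τ : U ⊆ A}. Opens contained in A: ∅, {45, 46}, {42, 44, 45, 46}.
Taking the union of these: int(A) = {42, 44, 45, 46}.
cl(A) = ⋂ {C closed : A ⊆ C}. Closed sets containing A: {42, 43, 44, 45, 46}.
Intersecting these: cl(A) = {42, 43, 44, 45, 46}.
∂A = cl(A) ∖ int(A) = {42, 43, 44, 45, 46} ∖ {42, 44, 45, 46} = {43}.


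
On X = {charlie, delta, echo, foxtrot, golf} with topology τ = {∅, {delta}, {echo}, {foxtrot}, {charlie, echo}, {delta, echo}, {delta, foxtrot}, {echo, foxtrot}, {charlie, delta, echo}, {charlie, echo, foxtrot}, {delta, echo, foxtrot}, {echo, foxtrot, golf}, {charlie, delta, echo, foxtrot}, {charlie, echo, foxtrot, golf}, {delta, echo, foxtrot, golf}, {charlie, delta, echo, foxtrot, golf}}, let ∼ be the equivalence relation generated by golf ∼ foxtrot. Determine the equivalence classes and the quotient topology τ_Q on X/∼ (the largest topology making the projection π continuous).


X/∼ = {[charlie], [delta], [echo], [foxtrot=golf]}; |τ_Q| = 10.

Equivalence classes: [charlie], [delta], [echo], [foxtrot=golf].
Quotient map π: X → X/∼ sends charlie ↦ [charlie], delta ↦ [delta], echo ↦ [echo], foxtrot ↦ [foxtrot=golf], golf ↦ [foxtrot=golf].
For each subset V ⊆ X/∼, compute π^{-1}(V) ⊆ X and check whether π^{-1}(V) ∈ τ. V is open in τ_Q iff π^{-1}(V) ∈ τ.
  V = {}: π^{-1}(V) = ∅ ∈ τ ✓.
  V = {[charlie]}: π^{-1}(V) = {charlie} ∉ τ ✗.
  V = {[delta]}: π^{-1}(V) = {delta} ∈ τ ✓.
  V = {[charlie], [delta]}: π^{-1}(V) = {charlie, delta} ∉ τ ✗.
  V = {[echo]}: π^{-1}(V) = {echo} ∈ τ ✓.
  V = {[charlie], [echo]}: π^{-1}(V) = {charlie, echo} ∈ τ ✓.
  V = {[delta], [echo]}: π^{-1}(V) = {delta, echo} ∈ τ ✓.
  V = {[charlie], [delta], [echo]}: π^{-1}(V) = {charlie, delta, echo} ∈ τ ✓.
  V = {[foxtrot=golf]}: π^{-1}(V) = {foxtrot, golf} ∉ τ ✗.
  V = {[charlie], [foxtrot=golf]}: π^{-1}(V) = {charlie, foxtrot, golf} ∉ τ ✗.
  V = {[delta], [foxtrot=golf]}: π^{-1}(V) = {delta, foxtrot, golf} ∉ τ ✗.
  V = {[charlie], [delta], [foxtrot=golf]}: π^{-1}(V) = {charlie, delta, foxtrot, golf} ∉ τ ✗.
  V = {[echo], [foxtrot=golf]}: π^{-1}(V) = {echo, foxtrot, golf} ∈ τ ✓.
  V = {[charlie], [echo], [foxtrot=golf]}: π^{-1}(V) = {charlie, echo, foxtrot, golf} ∈ τ ✓.
  V = {[delta], [echo], [foxtrot=golf]}: π^{-1}(V) = {delta, echo, foxtrot, golf} ∈ τ ✓.
  V = {[charlie], [delta], [echo], [foxtrot=golf]}: π^{-1}(V) = {charlie, delta, echo, foxtrot, golf} ∈ τ ✓.
Open sets in the quotient: τ_Q = {{}, {[delta]}, {[echo]}, {[charlie], [echo]}, {[delta], [echo]}, {[charlie], [delta], [echo]}, {[echo], [foxtrot=golf]}, {[charlie], [echo], [foxtrot=golf]}, {[delta], [echo], [foxtrot=golf]}, {[charlie], [delta], [echo], [foxtrot=golf]}} (10 elements).


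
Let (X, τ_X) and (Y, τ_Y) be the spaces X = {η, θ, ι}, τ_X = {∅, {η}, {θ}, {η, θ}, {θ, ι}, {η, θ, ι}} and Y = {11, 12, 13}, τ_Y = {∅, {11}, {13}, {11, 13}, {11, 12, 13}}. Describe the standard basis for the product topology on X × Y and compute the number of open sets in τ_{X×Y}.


Basis B = {∅ × ∅, {η} × {11}, {η} × {13}, {θ} × {11}, {θ} × {13}, {η} × {11, 13}, {η, θ} × {11}, {η, θ} × {13}, {θ} × {11, 13}, {θ, ι} × {11}, {θ, ι} × {13}, {η} × {11, 12, 13}, {η, θ, ι} × {11}, {η, θ, ι} × {13}, {θ} × {11, 12, 13}, {η, θ} × {11, 13}, {θ, ι} × {11, 13}, {η, θ} × {11, 12, 13}, {η, θ, ι} × {11, 13}, {θ, ι} × {11, 12, 13}, {η, θ, ι} × {11, 12, 13}}; |τ_{X×Y}| = 70.

Enumerate products U × V with U ∈ τ_X, V ∈ τ_Y (deduplicated):
  ∅ × ∅ = {} (∅)
  {η} × {11} = {(η,11)}
  {η} × {13} = {(η,13)}
  {θ} × {11} = {(θ,11)}
  {θ} × {13} = {(θ,13)}
  {η} × {11, 13} = {(η,11), (η,13)}
  {η, θ} × {11} = {(η,11), (θ,11)}
  {η, θ} × {13} = {(η,13), (θ,13)}
  {θ} × {11, 13} = {(θ,11), (θ,13)}
  {θ, ι} × {11} = {(θ,11), (ι,11)}
  {θ, ι} × {13} = {(θ,13), (ι,13)}
  {η} × {11, 12, 13} = {(η,11), (η,12), (η,13)}
  {η, θ, ι} × {11} = {(η,11), (θ,11), (ι,11)}
  {η, θ, ι} × {13} = {(η,13), (θ,13), (ι,13)}
  {θ} × {11, 12, 13} = {(θ,11), (θ,12), (θ,13)}
  {η, θ} × {11, 13} = {(η,11), (η,13), (θ,11), (θ,13)}
  {θ, ι} × {11, 13} = {(θ,11), (θ,13), (ι,11), (ι,13)}
  {η, θ} × {11, 12, 13} = {(η,11), (η,12), (η,13), (θ,11), (θ,12), (θ,13)}
  {η, θ, ι} × {11, 13} = {(η,11), (η,13), (θ,11), (θ,13), (ι,11), (ι,13)}
  {θ, ι} × {11, 12, 13} = {(θ,11), (θ,12), (θ,13), (ι,11), (ι,12), (ι,13)}
  {η, θ, ι} × {11, 12, 13} = {(η,11), (η,12), (η,13), (θ,11), (θ,12), (θ,13), (ι,11), (ι,12), (ι,13)}
These 21 distinct sets form the basis B.
Close under arbitrary unions to get τ_{X×Y}; counting gives |τ_{X×Y}| = 70.


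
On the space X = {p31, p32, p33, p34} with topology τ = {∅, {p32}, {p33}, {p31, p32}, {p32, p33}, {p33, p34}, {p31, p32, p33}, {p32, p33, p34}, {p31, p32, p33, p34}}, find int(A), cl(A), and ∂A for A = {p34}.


int(A) = ∅, cl(A) = {p34}, ∂A = {p34}.

Closed sets in (X, τ) are complements of opens:
  closed(X, τ) = {∅, {p31}, {p34}, {p31, p32}, {p31, p34}, {p33, p34}, {p31, p32, p34}, {p31, p33, p34}, {p31, p32, p33, p34}}.
int(A) = ⋃ {U ∈ τ : U ⊆ A}. Opens contained in A: ∅.
Taking the union of these: int(A) = ∅.
cl(A) = ⋂ {C closed : A ⊆ C}. Closed sets containing A: {p34}, {p31, p34}, {p33, p34}, {p31, p32, p34}, {p31, p33, p34}, {p31, p32, p33, p34}.
Intersecting these: cl(A) = {p34}.
∂A = cl(A) ∖ int(A) = {p34} ∖ ∅ = {p34}.


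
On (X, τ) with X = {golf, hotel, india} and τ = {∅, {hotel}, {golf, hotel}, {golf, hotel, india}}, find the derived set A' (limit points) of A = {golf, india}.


A' = {india}

For each x ∈ X, list the open sets U ∈ τ with x ∈ U, then check whether U ∩ (A ∖ {x}) ≠ ∅ for every such U.
  x = golf: open {golf, hotel} ∋ x has {golf, hotel} ∩ (A ∖ {golf}) = ∅, so x is NOT a limit point.
  x = hotel: open {hotel} ∋ x has {hotel} ∩ (A ∖ {hotel}) = ∅, so x is NOT a limit point.
  x = india: opens ∋ x are {golf, hotel, india}; each meets A ∖ {india}, so x IS a limit point.
Collecting: A' = {india}.


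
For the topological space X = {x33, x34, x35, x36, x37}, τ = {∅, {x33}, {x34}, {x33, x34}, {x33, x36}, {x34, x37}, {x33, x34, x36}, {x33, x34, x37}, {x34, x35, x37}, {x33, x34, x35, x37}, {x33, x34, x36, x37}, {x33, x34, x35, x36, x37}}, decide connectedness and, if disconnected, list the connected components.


(X, τ) is disconnected; components = [{x33, x36}, {x34, x35, x37}].

Find clopen sets (U ∈ τ with X ∖ U ∈ τ):
  U = ∅, X ∖ U = {x33, x34, x35, x36, x37} — both open, so U is clopen.
  U = {x33, x36}, X ∖ U = {x34, x35, x37} — both open, so U is clopen.
  U = {x34, x35, x37}, X ∖ U = {x33, x36} — both open, so U is clopen.
  U = {x33, x34, x35, x36, x37}, X ∖ U = ∅ — both open, so U is clopen.
Nontrivial clopen(s) exist: e.g. {x33, x36}. So (X, τ) is disconnected.
Compute connected components by grouping points that agree on all clopens:
  component: {x33, x36}
  component: {x34, x35, x37}


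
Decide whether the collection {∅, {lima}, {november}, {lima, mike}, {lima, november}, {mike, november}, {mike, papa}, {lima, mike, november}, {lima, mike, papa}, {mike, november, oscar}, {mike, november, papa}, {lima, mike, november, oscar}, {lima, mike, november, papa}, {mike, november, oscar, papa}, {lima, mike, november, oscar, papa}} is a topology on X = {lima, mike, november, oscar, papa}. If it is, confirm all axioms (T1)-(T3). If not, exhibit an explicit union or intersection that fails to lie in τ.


τ is NOT a topology on X.

Axiom (T1): ∅ ∈ τ? Yes; X ∈ τ? Yes.
Axiom (T2/T3): check pairwise unions and intersections of members of τ.
Counterexample for (T3): {lima, mike} ∩ {mike, november} = {mike} ∉ τ. Therefore τ is NOT a topology.


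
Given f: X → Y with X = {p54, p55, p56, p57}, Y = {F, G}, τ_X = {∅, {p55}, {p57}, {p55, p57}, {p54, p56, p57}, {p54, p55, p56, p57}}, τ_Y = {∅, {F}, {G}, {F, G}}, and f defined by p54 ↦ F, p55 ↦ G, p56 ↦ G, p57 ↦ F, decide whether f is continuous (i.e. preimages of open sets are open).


f is NOT continuous.

Compute f^{-1}(U) for each U ∈ τ_Y:
  U = ∅: f^{-1}(U) = ∅ ∈ τ_X ✓.
  U = {F}: f^{-1}(U) = {p54, p57} ∉ τ_X ✗.
  U = {G}: f^{-1}(U) = {p55, p56} ∉ τ_X ✗.
  U = {F, G}: f^{-1}(U) = {p54, p55, p56, p57} ∈ τ_X ✓.
Found U = {F} with f^{-1}(U) = {p54, p57} not in τ_X. Therefore f is NOT continuous.


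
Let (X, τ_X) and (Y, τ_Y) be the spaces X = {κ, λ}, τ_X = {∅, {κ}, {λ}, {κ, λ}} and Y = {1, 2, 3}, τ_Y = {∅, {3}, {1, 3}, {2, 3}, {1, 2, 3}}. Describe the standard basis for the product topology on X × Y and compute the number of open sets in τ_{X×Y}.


Basis B = {∅ × ∅, {κ} × {3}, {λ} × {3}, {κ} × {1, 3}, {κ} × {2, 3}, {κ, λ} × {3}, {λ} × {1, 3}, {λ} × {2, 3}, {κ} × {1, 2, 3}, {λ} × {1, 2, 3}, {κ, λ} × {1, 3}, {κ, λ} × {2, 3}, {κ, λ} × {1, 2, 3}}; |τ_{X×Y}| = 25.

Enumerate products U × V with U ∈ τ_X, V ∈ τ_Y (deduplicated):
  ∅ × ∅ = {} (∅)
  {κ} × {3} = {(κ,3)}
  {λ} × {3} = {(λ,3)}
  {κ} × {1, 3} = {(κ,1), (κ,3)}
  {κ} × {2, 3} = {(κ,2), (κ,3)}
  {κ, λ} × {3} = {(κ,3), (λ,3)}
  {λ} × {1, 3} = {(λ,1), (λ,3)}
  {λ} × {2, 3} = {(λ,2), (λ,3)}
  {κ} × {1, 2, 3} = {(κ,1), (κ,2), (κ,3)}
  {λ} × {1, 2, 3} = {(λ,1), (λ,2), (λ,3)}
  {κ, λ} × {1, 3} = {(κ,1), (κ,3), (λ,1), (λ,3)}
  {κ, λ} × {2, 3} = {(κ,2), (κ,3), (λ,2), (λ,3)}
  {κ, λ} × {1, 2, 3} = {(κ,1), (κ,2), (κ,3), (λ,1), (λ,2), (λ,3)}
These 13 distinct sets form the basis B.
Close under arbitrary unions to get τ_{X×Y}; counting gives |τ_{X×Y}| = 25.


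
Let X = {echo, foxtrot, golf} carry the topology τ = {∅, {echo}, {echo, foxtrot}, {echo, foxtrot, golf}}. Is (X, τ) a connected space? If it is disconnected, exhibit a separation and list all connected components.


(X, τ) is connected.

Find clopen sets (U ∈ τ with X ∖ U ∈ τ):
  U = ∅, X ∖ U = {echo, foxtrot, golf} — both open, so U is clopen.
  U = {echo, foxtrot, golf}, X ∖ U = ∅ — both open, so U is clopen.
Only trivial clopens (∅ and X) exist, so (X, τ) is connected.
Compute connected components by grouping points that agree on all clopens:
  component: {echo, foxtrot, golf}


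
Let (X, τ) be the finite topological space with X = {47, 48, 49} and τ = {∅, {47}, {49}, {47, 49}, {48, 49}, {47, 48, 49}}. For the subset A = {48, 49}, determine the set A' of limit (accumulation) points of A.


A' = {48}

For each x ∈ X, list the open sets U ∈ τ with x ∈ U, then check whether U ∩ (A ∖ {x}) ≠ ∅ for every such U.
  x = 47: open {47} ∋ x has {47} ∩ (A ∖ {47}) = ∅, so x is NOT a limit point.
  x = 48: opens ∋ x are {48, 49}, {47, 48, 49}; each meets A ∖ {48}, so x IS a limit point.
  x = 49: open {49} ∋ x has {49} ∩ (A ∖ {49}) = ∅, so x is NOT a limit point.
Collecting: A' = {48}.


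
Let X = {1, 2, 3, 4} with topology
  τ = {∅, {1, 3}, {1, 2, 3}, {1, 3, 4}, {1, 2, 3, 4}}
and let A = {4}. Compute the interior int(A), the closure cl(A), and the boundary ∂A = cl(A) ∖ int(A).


int(A) = ∅, cl(A) = {4}, ∂A = {4}.

Closed sets in (X, τ) are complements of opens:
  closed(X, τ) = {∅, {2}, {4}, {2, 4}, {1, 2, 3, 4}}.
int(A) = ⋃ {U ∈ τ : U ⊆ A}. Opens contained in A: ∅.
Taking the union of these: int(A) = ∅.
cl(A) = ⋂ {C closed : A ⊆ C}. Closed sets containing A: {4}, {2, 4}, {1, 2, 3, 4}.
Intersecting these: cl(A) = {4}.
∂A = cl(A) ∖ int(A) = {4} ∖ ∅ = {4}.


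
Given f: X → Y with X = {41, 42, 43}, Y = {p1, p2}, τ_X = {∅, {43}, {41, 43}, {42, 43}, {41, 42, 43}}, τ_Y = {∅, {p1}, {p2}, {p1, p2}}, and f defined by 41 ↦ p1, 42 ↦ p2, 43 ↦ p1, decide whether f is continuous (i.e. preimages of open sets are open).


f is NOT continuous.

Compute f^{-1}(U) for each U ∈ τ_Y:
  U = ∅: f^{-1}(U) = ∅ ∈ τ_X ✓.
  U = {p1}: f^{-1}(U) = {41, 43} ∈ τ_X ✓.
  U = {p2}: f^{-1}(U) = {42} ∉ τ_X ✗.
  U = {p1, p2}: f^{-1}(U) = {41, 42, 43} ∈ τ_X ✓.
Found U = {p2} with f^{-1}(U) = {42} not in τ_X. Therefore f is NOT continuous.


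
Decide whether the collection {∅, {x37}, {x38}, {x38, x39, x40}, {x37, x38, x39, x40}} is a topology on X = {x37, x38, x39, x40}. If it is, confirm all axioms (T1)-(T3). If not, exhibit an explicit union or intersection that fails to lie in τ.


τ is NOT a topology on X.

Axiom (T1): ∅ ∈ τ? Yes; X ∈ τ? Yes.
Axiom (T2/T3): check pairwise unions and intersections of members of τ.
Counterexample for (T2): {x37} ∪ {x38} = {x37, x38} ∉ τ. Therefore τ is NOT a topology.


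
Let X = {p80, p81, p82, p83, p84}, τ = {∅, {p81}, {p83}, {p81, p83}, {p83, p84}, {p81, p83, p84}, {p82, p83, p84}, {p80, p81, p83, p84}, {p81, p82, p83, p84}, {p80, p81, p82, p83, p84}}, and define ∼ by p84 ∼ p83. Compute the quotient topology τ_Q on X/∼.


X/∼ = {[p80], [p81], [p82], [p83=p84]}; |τ_Q| = 8.

Equivalence classes: [p80], [p81], [p82], [p83=p84].
Quotient map π: X → X/∼ sends p80 ↦ [p80], p81 ↦ [p81], p82 ↦ [p82], p83 ↦ [p83=p84], p84 ↦ [p83=p84].
For each subset V ⊆ X/∼, compute π^{-1}(V) ⊆ X and check whether π^{-1}(V) ∈ τ. V is open in τ_Q iff π^{-1}(V) ∈ τ.
  V = {}: π^{-1}(V) = ∅ ∈ τ ✓.
  V = {[p80]}: π^{-1}(V) = {p80} ∉ τ ✗.
  V = {[p81]}: π^{-1}(V) = {p81} ∈ τ ✓.
  V = {[p80], [p81]}: π^{-1}(V) = {p80, p81} ∉ τ ✗.
  V = {[p82]}: π^{-1}(V) = {p82} ∉ τ ✗.
  V = {[p80], [p82]}: π^{-1}(V) = {p80, p82} ∉ τ ✗.
  V = {[p81], [p82]}: π^{-1}(V) = {p81, p82} ∉ τ ✗.
  V = {[p80], [p81], [p82]}: π^{-1}(V) = {p80, p81, p82} ∉ τ ✗.
  V = {[p83=p84]}: π^{-1}(V) = {p83, p84} ∈ τ ✓.
  V = {[p80], [p83=p84]}: π^{-1}(V) = {p80, p83, p84} ∉ τ ✗.
  V = {[p81], [p83=p84]}: π^{-1}(V) = {p81, p83, p84} ∈ τ ✓.
  V = {[p80], [p81], [p83=p84]}: π^{-1}(V) = {p80, p81, p83, p84} ∈ τ ✓.
  V = {[p82], [p83=p84]}: π^{-1}(V) = {p82, p83, p84} ∈ τ ✓.
  V = {[p80], [p82], [p83=p84]}: π^{-1}(V) = {p80, p82, p83, p84} ∉ τ ✗.
  V = {[p81], [p82], [p83=p84]}: π^{-1}(V) = {p81, p82, p83, p84} ∈ τ ✓.
  V = {[p80], [p81], [p82], [p83=p84]}: π^{-1}(V) = {p80, p81, p82, p83, p84} ∈ τ ✓.
Open sets in the quotient: τ_Q = {{}, {[p81]}, {[p83=p84]}, {[p81], [p83=p84]}, {[p80], [p81], [p83=p84]}, {[p82], [p83=p84]}, {[p81], [p82], [p83=p84]}, {[p80], [p81], [p82], [p83=p84]}} (8 elements).


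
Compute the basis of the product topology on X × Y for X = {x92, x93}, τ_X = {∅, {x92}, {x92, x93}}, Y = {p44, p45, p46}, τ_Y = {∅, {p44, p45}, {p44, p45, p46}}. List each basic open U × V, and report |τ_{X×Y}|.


Basis B = {∅ × ∅, {x92} × {p44, p45}, {x92} × {p44, p45, p46}, {x92, x93} × {p44, p45}, {x92, x93} × {p44, p45, p46}}; |τ_{X×Y}| = 6.

Enumerate products U × V with U ∈ τ_X, V ∈ τ_Y (deduplicated):
  ∅ × ∅ = {} (∅)
  {x92} × {p44, p45} = {(x92,p44), (x92,p45)}
  {x92} × {p44, p45, p46} = {(x92,p44), (x92,p45), (x92,p46)}
  {x92, x93} × {p44, p45} = {(x92,p44), (x92,p45), (x93,p44), (x93,p45)}
  {x92, x93} × {p44, p45, p46} = {(x92,p44), (x92,p45), (x92,p46), (x93,p44), (x93,p45), (x93,p46)}
These 5 distinct sets form the basis B.
Close under arbitrary unions to get τ_{X×Y}; counting gives |τ_{X×Y}| = 6.


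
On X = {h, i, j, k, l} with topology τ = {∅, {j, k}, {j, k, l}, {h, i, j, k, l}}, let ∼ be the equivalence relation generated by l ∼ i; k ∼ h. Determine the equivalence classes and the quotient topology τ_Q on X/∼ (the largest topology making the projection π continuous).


X/∼ = {[h=k], [i=l], [j]}; |τ_Q| = 2.

Equivalence classes: [h=k], [i=l], [j].
Quotient map π: X → X/∼ sends h ↦ [h=k], i ↦ [i=l], j ↦ [j], k ↦ [h=k], l ↦ [i=l].
For each subset V ⊆ X/∼, compute π^{-1}(V) ⊆ X and check whether π^{-1}(V) ∈ τ. V is open in τ_Q iff π^{-1}(V) ∈ τ.
  V = {}: π^{-1}(V) = ∅ ∈ τ ✓.
  V = {[h=k]}: π^{-1}(V) = {h, k} ∉ τ ✗.
  V = {[i=l]}: π^{-1}(V) = {i, l} ∉ τ ✗.
  V = {[h=k], [i=l]}: π^{-1}(V) = {h, i, k, l} ∉ τ ✗.
  V = {[j]}: π^{-1}(V) = {j} ∉ τ ✗.
  V = {[h=k], [j]}: π^{-1}(V) = {h, j, k} ∉ τ ✗.
  V = {[i=l], [j]}: π^{-1}(V) = {i, j, l} ∉ τ ✗.
  V = {[h=k], [i=l], [j]}: π^{-1}(V) = {h, i, j, k, l} ∈ τ ✓.
Open sets in the quotient: τ_Q = {{}, {[h=k], [i=l], [j]}} (2 elements).


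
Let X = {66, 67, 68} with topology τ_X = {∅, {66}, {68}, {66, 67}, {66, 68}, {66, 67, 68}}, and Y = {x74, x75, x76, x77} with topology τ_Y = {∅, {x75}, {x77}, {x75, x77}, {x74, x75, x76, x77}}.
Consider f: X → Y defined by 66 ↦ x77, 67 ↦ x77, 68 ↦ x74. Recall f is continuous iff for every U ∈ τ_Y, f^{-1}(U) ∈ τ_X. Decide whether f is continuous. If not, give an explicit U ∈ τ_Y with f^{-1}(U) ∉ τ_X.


f IS continuous.

Compute f^{-1}(U) for each U ∈ τ_Y:
  U = ∅: f^{-1}(U) = ∅ ∈ τ_X ✓.
  U = {x75}: f^{-1}(U) = ∅ ∈ τ_X ✓.
  U = {x77}: f^{-1}(U) = {66, 67} ∈ τ_X ✓.
  U = {x75, x77}: f^{-1}(U) = {66, 67} ∈ τ_X ✓.
  U = {x74, x75, x76, x77}: f^{-1}(U) = {66, 67, 68} ∈ τ_X ✓.
Every preimage lies in τ_X, so f IS continuous.


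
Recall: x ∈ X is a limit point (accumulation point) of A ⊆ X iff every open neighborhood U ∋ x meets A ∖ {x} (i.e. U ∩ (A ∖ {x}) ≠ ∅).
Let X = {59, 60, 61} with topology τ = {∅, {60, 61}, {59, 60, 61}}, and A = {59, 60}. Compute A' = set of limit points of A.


A' = {59, 61}

For each x ∈ X, list the open sets U ∈ τ with x ∈ U, then check whether U ∩ (A ∖ {x}) ≠ ∅ for every such U.
  x = 59: opens ∋ x are {59, 60, 61}; each meets A ∖ {59}, so x IS a limit point.
  x = 60: open {60, 61} ∋ x has {60, 61} ∩ (A ∖ {60}) = ∅, so x is NOT a limit point.
  x = 61: opens ∋ x are {60, 61}, {59, 60, 61}; each meets A ∖ {61}, so x IS a limit point.
Collecting: A' = {59, 61}.


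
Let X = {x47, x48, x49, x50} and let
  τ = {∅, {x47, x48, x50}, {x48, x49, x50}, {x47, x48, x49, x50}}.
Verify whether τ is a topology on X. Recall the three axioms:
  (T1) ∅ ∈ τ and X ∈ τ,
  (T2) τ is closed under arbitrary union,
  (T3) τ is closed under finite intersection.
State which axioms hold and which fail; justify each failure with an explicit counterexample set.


τ is NOT a topology on X.

Axiom (T1): ∅ ∈ τ? Yes; X ∈ τ? Yes.
Axiom (T2/T3): check pairwise unions and intersections of members of τ.
Counterexample for (T3): {x47, x48, x50} ∩ {x48, x49, x50} = {x48, x50} ∉ τ. Therefore τ is NOT a topology.


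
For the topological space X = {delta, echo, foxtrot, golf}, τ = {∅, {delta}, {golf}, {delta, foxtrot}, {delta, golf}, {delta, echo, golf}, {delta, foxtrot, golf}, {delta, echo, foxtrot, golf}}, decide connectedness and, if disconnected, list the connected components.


(X, τ) is connected.

Find clopen sets (U ∈ τ with X ∖ U ∈ τ):
  U = ∅, X ∖ U = {delta, echo, foxtrot, golf} — both open, so U is clopen.
  U = {delta, echo, foxtrot, golf}, X ∖ U = ∅ — both open, so U is clopen.
Only trivial clopens (∅ and X) exist, so (X, τ) is connected.
Compute connected components by grouping points that agree on all clopens:
  component: {delta, echo, foxtrot, golf}


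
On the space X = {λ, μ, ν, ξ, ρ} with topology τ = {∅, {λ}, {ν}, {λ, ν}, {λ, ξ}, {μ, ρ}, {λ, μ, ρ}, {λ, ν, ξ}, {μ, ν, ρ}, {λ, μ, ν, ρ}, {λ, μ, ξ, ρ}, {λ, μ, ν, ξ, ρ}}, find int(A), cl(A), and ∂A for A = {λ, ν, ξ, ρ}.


int(A) = {λ, ν, ξ}, cl(A) = {λ, μ, ν, ξ, ρ}, ∂A = {μ, ρ}.

Closed sets in (X, τ) are complements of opens:
  closed(X, τ) = {∅, {ν}, {ξ}, {λ, ξ}, {μ, ρ}, {ν, ξ}, {λ, ν, ξ}, {μ, ν, ρ}, {μ, ξ, ρ}, {λ, μ, ξ, ρ}, {μ, ν, ξ, ρ}, {λ, μ, ν, ξ, ρ}}.
int(A) = ⋃ {U ∈ τ : U ⊆ A}. Opens contained in A: ∅, {λ}, {ν}, {λ, ν}, {λ, ξ}, {λ, ν, ξ}.
Taking the union of these: int(A) = {λ, ν, ξ}.
cl(A) = ⋂ {C closed : A ⊆ C}. Closed sets containing A: {λ, μ, ν, ξ, ρ}.
Intersecting these: cl(A) = {λ, μ, ν, ξ, ρ}.
∂A = cl(A) ∖ int(A) = {λ, μ, ν, ξ, ρ} ∖ {λ, ν, ξ} = {μ, ρ}.


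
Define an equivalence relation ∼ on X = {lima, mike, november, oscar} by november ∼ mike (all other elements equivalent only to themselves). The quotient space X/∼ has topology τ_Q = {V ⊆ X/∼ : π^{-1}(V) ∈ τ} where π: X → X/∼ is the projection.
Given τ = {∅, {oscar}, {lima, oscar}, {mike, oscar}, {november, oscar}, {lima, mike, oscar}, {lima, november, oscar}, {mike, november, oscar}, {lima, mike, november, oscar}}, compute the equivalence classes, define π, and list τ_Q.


X/∼ = {[lima], [mike=november], [oscar]}; |τ_Q| = 5.

Equivalence classes: [lima], [mike=november], [oscar].
Quotient map π: X → X/∼ sends lima ↦ [lima], mike ↦ [mike=november], november ↦ [mike=november], oscar ↦ [oscar].
For each subset V ⊆ X/∼, compute π^{-1}(V) ⊆ X and check whether π^{-1}(V) ∈ τ. V is open in τ_Q iff π^{-1}(V) ∈ τ.
  V = {}: π^{-1}(V) = ∅ ∈ τ ✓.
  V = {[lima]}: π^{-1}(V) = {lima} ∉ τ ✗.
  V = {[mike=november]}: π^{-1}(V) = {mike, november} ∉ τ ✗.
  V = {[lima], [mike=november]}: π^{-1}(V) = {lima, mike, november} ∉ τ ✗.
  V = {[oscar]}: π^{-1}(V) = {oscar} ∈ τ ✓.
  V = {[lima], [oscar]}: π^{-1}(V) = {lima, oscar} ∈ τ ✓.
  V = {[mike=november], [oscar]}: π^{-1}(V) = {mike, november, oscar} ∈ τ ✓.
  V = {[lima], [mike=november], [oscar]}: π^{-1}(V) = {lima, mike, november, oscar} ∈ τ ✓.
Open sets in the quotient: τ_Q = {{}, {[oscar]}, {[lima], [oscar]}, {[mike=november], [oscar]}, {[lima], [mike=november], [oscar]}} (5 elements).


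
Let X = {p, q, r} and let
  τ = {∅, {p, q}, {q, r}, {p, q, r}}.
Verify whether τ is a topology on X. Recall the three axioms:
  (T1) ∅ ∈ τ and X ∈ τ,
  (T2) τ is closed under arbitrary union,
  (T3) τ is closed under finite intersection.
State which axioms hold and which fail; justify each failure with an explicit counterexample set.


τ is NOT a topology on X.

Axiom (T1): ∅ ∈ τ? Yes; X ∈ τ? Yes.
Axiom (T2/T3): check pairwise unions and intersections of members of τ.
Counterexample for (T3): {p, q} ∩ {q, r} = {q} ∉ τ. Therefore τ is NOT a topology.


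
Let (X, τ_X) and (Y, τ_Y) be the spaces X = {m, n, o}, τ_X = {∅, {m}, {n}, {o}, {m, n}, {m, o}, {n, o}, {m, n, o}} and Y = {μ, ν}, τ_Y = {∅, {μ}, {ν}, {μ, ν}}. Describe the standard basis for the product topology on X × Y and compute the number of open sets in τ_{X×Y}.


Basis B = {∅ × ∅, {m} × {μ}, {m} × {ν}, {n} × {μ}, {n} × {ν}, {o} × {μ}, {o} × {ν}, {m} × {μ, ν}, {m, n} × {μ}, {m, o} × {μ}, {m, n} × {ν}, {m, o} × {ν}, {n} × {μ, ν}, {n, o} × {μ}, {n, o} × {ν}, {o} × {μ, ν}, {m, n, o} × {μ}, {m, n, o} × {ν}, {m, n} × {μ, ν}, {m, o} × {μ, ν}, {n, o} × {μ, ν}, {m, n, o} × {μ, ν}}; |τ_{X×Y}| = 64.

Enumerate products U × V with U ∈ τ_X, V ∈ τ_Y (deduplicated):
  ∅ × ∅ = {} (∅)
  {m} × {μ} = {(m,μ)}
  {m} × {ν} = {(m,ν)}
  {n} × {μ} = {(n,μ)}
  {n} × {ν} = {(n,ν)}
  {o} × {μ} = {(o,μ)}
  {o} × {ν} = {(o,ν)}
  {m} × {μ, ν} = {(m,μ), (m,ν)}
  {m, n} × {μ} = {(m,μ), (n,μ)}
  {m, o} × {μ} = {(m,μ), (o,μ)}
  {m, n} × {ν} = {(m,ν), (n,ν)}
  {m, o} × {ν} = {(m,ν), (o,ν)}
  {n} × {μ, ν} = {(n,μ), (n,ν)}
  {n, o} × {μ} = {(n,μ), (o,μ)}
  {n, o} × {ν} = {(n,ν), (o,ν)}
  {o} × {μ, ν} = {(o,μ), (o,ν)}
  {m, n, o} × {μ} = {(m,μ), (n,μ), (o,μ)}
  {m, n, o} × {ν} = {(m,ν), (n,ν), (o,ν)}
  {m, n} × {μ, ν} = {(m,μ), (m,ν), (n,μ), (n,ν)}
  {m, o} × {μ, ν} = {(m,μ), (m,ν), (o,μ), (o,ν)}
  {n, o} × {μ, ν} = {(n,μ), (n,ν), (o,μ), (o,ν)}
  {m, n, o} × {μ, ν} = {(m,μ), (m,ν), (n,μ), (n,ν), (o,μ), (o,ν)}
These 22 distinct sets form the basis B.
Close under arbitrary unions to get τ_{X×Y}; counting gives |τ_{X×Y}| = 64.


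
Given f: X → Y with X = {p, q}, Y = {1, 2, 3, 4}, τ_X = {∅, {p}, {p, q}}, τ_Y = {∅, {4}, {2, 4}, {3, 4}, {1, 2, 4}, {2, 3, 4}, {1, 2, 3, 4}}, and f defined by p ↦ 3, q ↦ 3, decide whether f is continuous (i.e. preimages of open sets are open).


f IS continuous.

Compute f^{-1}(U) for each U ∈ τ_Y:
  U = ∅: f^{-1}(U) = ∅ ∈ τ_X ✓.
  U = {4}: f^{-1}(U) = ∅ ∈ τ_X ✓.
  U = {2, 4}: f^{-1}(U) = ∅ ∈ τ_X ✓.
  U = {3, 4}: f^{-1}(U) = {p, q} ∈ τ_X ✓.
  U = {1, 2, 4}: f^{-1}(U) = ∅ ∈ τ_X ✓.
  U = {2, 3, 4}: f^{-1}(U) = {p, q} ∈ τ_X ✓.
  U = {1, 2, 3, 4}: f^{-1}(U) = {p, q} ∈ τ_X ✓.
Every preimage lies in τ_X, so f IS continuous.


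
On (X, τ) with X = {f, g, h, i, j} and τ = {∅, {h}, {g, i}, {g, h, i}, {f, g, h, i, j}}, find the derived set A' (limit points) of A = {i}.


A' = {f, g, j}

For each x ∈ X, list the open sets U ∈ τ with x ∈ U, then check whether U ∩ (A ∖ {x}) ≠ ∅ for every such U.
  x = f: opens ∋ x are {f, g, h, i, j}; each meets A ∖ {f}, so x IS a limit point.
  x = g: opens ∋ x are {g, i}, {g, h, i}, {f, g, h, i, j}; each meets A ∖ {g}, so x IS a limit point.
  x = h: open {h} ∋ x has {h} ∩ (A ∖ {h}) = ∅, so x is NOT a limit point.
  x = i: open {g, i} ∋ x has {g, i} ∩ (A ∖ {i}) = ∅, so x is NOT a limit point.
  x = j: opens ∋ x are {f, g, h, i, j}; each meets A ∖ {j}, so x IS a limit point.
Collecting: A' = {f, g, j}.


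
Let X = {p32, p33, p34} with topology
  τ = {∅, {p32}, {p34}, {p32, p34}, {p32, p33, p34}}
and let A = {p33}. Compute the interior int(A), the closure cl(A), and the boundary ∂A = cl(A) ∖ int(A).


int(A) = ∅, cl(A) = {p33}, ∂A = {p33}.

Closed sets in (X, τ) are complements of opens:
  closed(X, τ) = {∅, {p33}, {p32, p33}, {p33, p34}, {p32, p33, p34}}.
int(A) = ⋃ {U ∈ τ : U ⊆ A}. Opens contained in A: ∅.
Taking the union of these: int(A) = ∅.
cl(A) = ⋂ {C closed : A ⊆ C}. Closed sets containing A: {p33}, {p32, p33}, {p33, p34}, {p32, p33, p34}.
Intersecting these: cl(A) = {p33}.
∂A = cl(A) ∖ int(A) = {p33} ∖ ∅ = {p33}.


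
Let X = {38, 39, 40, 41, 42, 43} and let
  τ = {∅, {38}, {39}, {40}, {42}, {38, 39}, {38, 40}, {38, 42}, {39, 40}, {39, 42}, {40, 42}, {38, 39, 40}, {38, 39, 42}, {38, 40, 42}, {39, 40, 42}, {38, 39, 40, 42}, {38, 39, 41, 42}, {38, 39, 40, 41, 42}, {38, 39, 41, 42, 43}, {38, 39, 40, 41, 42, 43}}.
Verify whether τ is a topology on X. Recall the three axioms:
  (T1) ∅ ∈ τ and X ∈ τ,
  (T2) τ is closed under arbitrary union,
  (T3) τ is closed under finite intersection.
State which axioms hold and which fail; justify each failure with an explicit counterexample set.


τ IS a topology on X.

Axiom (T1): ∅ ∈ τ? Yes; X ∈ τ? Yes.
Axiom (T2/T3): check pairwise unions and intersections of members of τ.
All pairwise intersections and unions checked — each lies in τ. Therefore τ satisfies (T1), (T2), (T3): it IS a topology on X.


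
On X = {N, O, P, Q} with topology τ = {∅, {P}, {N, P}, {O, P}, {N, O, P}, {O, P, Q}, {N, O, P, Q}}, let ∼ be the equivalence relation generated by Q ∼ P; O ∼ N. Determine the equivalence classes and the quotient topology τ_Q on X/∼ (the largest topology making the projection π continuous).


X/∼ = {[N=O], [P=Q]}; |τ_Q| = 2.

Equivalence classes: [N=O], [P=Q].
Quotient map π: X → X/∼ sends N ↦ [N=O], O ↦ [N=O], P ↦ [P=Q], Q ↦ [P=Q].
For each subset V ⊆ X/∼, compute π^{-1}(V) ⊆ X and check whether π^{-1}(V) ∈ τ. V is open in τ_Q iff π^{-1}(V) ∈ τ.
  V = {}: π^{-1}(V) = ∅ ∈ τ ✓.
  V = {[N=O]}: π^{-1}(V) = {N, O} ∉ τ ✗.
  V = {[P=Q]}: π^{-1}(V) = {P, Q} ∉ τ ✗.
  V = {[N=O], [P=Q]}: π^{-1}(V) = {N, O, P, Q} ∈ τ ✓.
Open sets in the quotient: τ_Q = {{}, {[N=O], [P=Q]}} (2 elements).


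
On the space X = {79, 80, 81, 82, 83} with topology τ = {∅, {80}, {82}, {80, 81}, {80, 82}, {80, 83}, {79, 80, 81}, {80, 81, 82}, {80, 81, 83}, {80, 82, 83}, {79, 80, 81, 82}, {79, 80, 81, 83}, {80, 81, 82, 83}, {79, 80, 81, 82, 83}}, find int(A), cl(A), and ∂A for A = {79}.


int(A) = ∅, cl(A) = {79}, ∂A = {79}.

Closed sets in (X, τ) are complements of opens:
  closed(X, τ) = {∅, {79}, {82}, {83}, {79, 81}, {79, 82}, {79, 83}, {82, 83}, {79, 81, 82}, {79, 81, 83}, {79, 82, 83}, {79, 80, 81, 83}, {79, 81, 82, 83}, {79, 80, 81, 82, 83}}.
int(A) = ⋃ {U ∈ τ : U ⊆ A}. Opens contained in A: ∅.
Taking the union of these: int(A) = ∅.
cl(A) = ⋂ {C closed : A ⊆ C}. Closed sets containing A: {79}, {79, 81}, {79, 82}, {79, 83}, {79, 81, 82}, {79, 81, 83}, {79, 82, 83}, {79, 80, 81, 83}, {79, 81, 82, 83}, {79, 80, 81, 82, 83}.
Intersecting these: cl(A) = {79}.
∂A = cl(A) ∖ int(A) = {79} ∖ ∅ = {79}.


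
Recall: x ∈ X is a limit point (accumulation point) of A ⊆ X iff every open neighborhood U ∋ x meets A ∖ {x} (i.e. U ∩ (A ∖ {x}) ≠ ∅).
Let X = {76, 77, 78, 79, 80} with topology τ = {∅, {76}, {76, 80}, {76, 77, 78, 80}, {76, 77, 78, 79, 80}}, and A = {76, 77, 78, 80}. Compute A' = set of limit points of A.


A' = {77, 78, 79, 80}

For each x ∈ X, list the open sets U ∈ τ with x ∈ U, then check whether U ∩ (A ∖ {x}) ≠ ∅ for every such U.
  x = 76: open {76} ∋ x has {76} ∩ (A ∖ {76}) = ∅, so x is NOT a limit point.
  x = 77: opens ∋ x are {76, 77, 78, 80}, {76, 77, 78, 79, 80}; each meets A ∖ {77}, so x IS a limit point.
  x = 78: opens ∋ x are {76, 77, 78, 80}, {76, 77, 78, 79, 80}; each meets A ∖ {78}, so x IS a limit point.
  x = 79: opens ∋ x are {76, 77, 78, 79, 80}; each meets A ∖ {79}, so x IS a limit point.
  x = 80: opens ∋ x are {76, 80}, {76, 77, 78, 80}, {76, 77, 78, 79, 80}; each meets A ∖ {80}, so x IS a limit point.
Collecting: A' = {77, 78, 79, 80}.


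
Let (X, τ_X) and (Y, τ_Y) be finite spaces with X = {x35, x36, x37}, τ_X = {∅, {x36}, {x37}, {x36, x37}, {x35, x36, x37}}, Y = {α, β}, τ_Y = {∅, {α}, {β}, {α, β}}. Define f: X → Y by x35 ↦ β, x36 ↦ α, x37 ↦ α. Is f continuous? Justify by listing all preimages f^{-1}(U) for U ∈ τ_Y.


f is NOT continuous.

Compute f^{-1}(U) for each U ∈ τ_Y:
  U = ∅: f^{-1}(U) = ∅ ∈ τ_X ✓.
  U = {α}: f^{-1}(U) = {x36, x37} ∈ τ_X ✓.
  U = {β}: f^{-1}(U) = {x35} ∉ τ_X ✗.
  U = {α, β}: f^{-1}(U) = {x35, x36, x37} ∈ τ_X ✓.
Found U = {β} with f^{-1}(U) = {x35} not in τ_X. Therefore f is NOT continuous.


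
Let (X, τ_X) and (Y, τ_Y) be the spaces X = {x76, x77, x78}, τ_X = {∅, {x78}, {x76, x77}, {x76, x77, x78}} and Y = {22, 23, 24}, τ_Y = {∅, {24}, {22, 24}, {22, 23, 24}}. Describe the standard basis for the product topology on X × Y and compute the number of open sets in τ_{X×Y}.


Basis B = {∅ × ∅, {x78} × {24}, {x76, x77} × {24}, {x78} × {22, 24}, {x76, x77, x78} × {24}, {x78} × {22, 23, 24}, {x76, x77} × {22, 24}, {x76, x77} × {22, 23, 24}, {x76, x77, x78} × {22, 24}, {x76, x77, x78} × {22, 23, 24}}; |τ_{X×Y}| = 16.

Enumerate products U × V with U ∈ τ_X, V ∈ τ_Y (deduplicated):
  ∅ × ∅ = {} (∅)
  {x78} × {24} = {(x78,24)}
  {x76, x77} × {24} = {(x76,24), (x77,24)}
  {x78} × {22, 24} = {(x78,22), (x78,24)}
  {x76, x77, x78} × {24} = {(x76,24), (x77,24), (x78,24)}
  {x78} × {22, 23, 24} = {(x78,22), (x78,23), (x78,24)}
  {x76, x77} × {22, 24} = {(x76,22), (x76,24), (x77,22), (x77,24)}
  {x76, x77} × {22, 23, 24} = {(x76,22), (x76,23), (x76,24), (x77,22), (x77,23), (x77,24)}
  {x76, x77, x78} × {22, 24} = {(x76,22), (x76,24), (x77,22), (x77,24), (x78,22), (x78,24)}
  {x76, x77, x78} × {22, 23, 24} = {(x76,22), (x76,23), (x76,24), (x77,22), (x77,23), (x77,24), (x78,22), (x78,23), (x78,24)}
These 10 distinct sets form the basis B.
Close under arbitrary unions to get τ_{X×Y}; counting gives |τ_{X×Y}| = 16.
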